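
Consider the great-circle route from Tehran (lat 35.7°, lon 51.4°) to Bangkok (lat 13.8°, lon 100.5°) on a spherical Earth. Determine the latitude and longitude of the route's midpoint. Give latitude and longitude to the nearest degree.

≈ lat 27°, lon 78°

The haversine formula gives a central angle δ ≈ 0.856 rad (49.0°) between the endpoints.
Interpolate at f = 1/2 with slerp weights a = sin((1−f)δ)/sin δ ≈ 0.550, b = sin(fδ)/sin δ ≈ 0.550.
p = a·p₁ + b·p₂ ≈ (0.181, 0.874, 0.452); φ = arcsin(p_z) ≈ 26.86°, λ = atan2(p_y, p_x) ≈ 78.28°.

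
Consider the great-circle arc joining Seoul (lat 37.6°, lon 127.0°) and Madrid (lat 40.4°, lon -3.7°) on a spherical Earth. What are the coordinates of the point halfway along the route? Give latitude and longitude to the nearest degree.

≈ lat 63°, lon 64°

Write both endpoints as unit vectors p₁, p₂ with components (cos φ cos λ, cos φ sin λ, sin φ).
The central angle between the endpoints is δ = arccos(p₁·p₂) ≈ 1.569 rad (89.9°).
Interpolate at f = 1/2 with slerp weights a = sin((1−f)δ)/sin δ ≈ 0.706, b = sin(fδ)/sin δ ≈ 0.706.
p = a·p₁ + b·p₂ ≈ (0.200, 0.412, 0.889); φ = arcsin(p_z) ≈ 62.73°, λ = atan2(p_y, p_x) ≈ 64.12°.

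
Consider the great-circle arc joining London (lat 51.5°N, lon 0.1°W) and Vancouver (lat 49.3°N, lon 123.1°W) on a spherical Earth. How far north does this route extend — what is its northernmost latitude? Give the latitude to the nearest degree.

≈ 68°N

The great circle lies in the plane with unit normal n̂ = (p₁ × p₂)/|p₁ × p₂|.
Here n̂_z ≈ -0.367; the vertex latitude is φ_max = arccos|n̂_z| ≈ 68.5°.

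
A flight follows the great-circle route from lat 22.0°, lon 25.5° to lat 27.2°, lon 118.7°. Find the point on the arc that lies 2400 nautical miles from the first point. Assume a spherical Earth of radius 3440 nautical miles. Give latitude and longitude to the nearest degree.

≈ lat 34°, lon 69°

Write both endpoints as unit vectors p₁, p₂ with components (cos φ cos λ, cos φ sin λ, sin φ).
The central angle between the endpoints is δ = arccos(p₁·p₂) ≈ 1.445 rad (82.8°). The total great-circle distance is δ·R ≈ 1.445 × 3440 ≈ 4972 nmi, so the target fraction is f = 2400/4972 ≈ 0.483.
Interpolate at f ≈ 0.483 with slerp weights a = sin((1−f)δ)/sin δ ≈ 0.685, b = sin(fδ)/sin δ ≈ 0.648.
p = a·p₁ + b·p₂ ≈ (0.297, 0.779, 0.553); φ = arcsin(p_z) ≈ 33.55°, λ = atan2(p_y, p_x) ≈ 69.13°.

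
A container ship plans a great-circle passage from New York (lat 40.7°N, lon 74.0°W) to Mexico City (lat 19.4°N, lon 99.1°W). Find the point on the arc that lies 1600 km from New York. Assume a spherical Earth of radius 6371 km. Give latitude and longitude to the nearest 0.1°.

Convert each endpoint to a unit vector on the sphere (x = cos φ cos λ, y = cos φ sin λ, z = sin φ).
The central angle between the endpoints is δ = arccos(p₁·p₂) ≈ 0.527 rad (30.2°). The total great-circle distance is δ·R ≈ 0.527 × 6371 ≈ 3359 km, so the target fraction is f = 1600/3359 ≈ 0.476.
Interpolate at f ≈ 0.476 with slerp weights a = sin((1−f)δ)/sin δ ≈ 0.542, b = sin(fδ)/sin δ ≈ 0.494.
p = a·p₁ + b·p₂ ≈ (0.040, -0.855, 0.517); φ = arcsin(p_z) ≈ 31.16°, λ = atan2(p_y, p_x) ≈ -87.35°.

≈ lat 31.2°N, lon 87.4°W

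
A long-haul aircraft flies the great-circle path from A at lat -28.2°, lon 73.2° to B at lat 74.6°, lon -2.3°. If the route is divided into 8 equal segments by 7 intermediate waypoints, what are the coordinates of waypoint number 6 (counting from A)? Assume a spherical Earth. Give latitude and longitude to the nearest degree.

Convert each endpoint to a unit vector on the sphere (x = cos φ cos λ, y = cos φ sin λ, z = sin φ).
The central angle between the endpoints is δ = arccos(p₁·p₂) ≈ 1.979 rad (113.4°).
Interpolate at f = 6/8 with slerp weights a = sin((1−f)δ)/sin δ ≈ 0.517, b = sin(fδ)/sin δ ≈ 1.085.
p = a·p₁ + b·p₂ ≈ (0.420, 0.425, 0.802); φ = arcsin(p_z) ≈ 53.32°, λ = atan2(p_y, p_x) ≈ 45.35°.

≈ lat 53°, lon 45°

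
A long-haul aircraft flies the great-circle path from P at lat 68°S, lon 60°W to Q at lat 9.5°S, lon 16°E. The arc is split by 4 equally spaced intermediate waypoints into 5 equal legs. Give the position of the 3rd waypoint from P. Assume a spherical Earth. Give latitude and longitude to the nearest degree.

Write both endpoints as unit vectors p₁, p₂ with components (cos φ cos λ, cos φ sin λ, sin φ).
The central angle between the endpoints is δ = arccos(p₁·p₂) ≈ 1.326 rad (76.0°).
Interpolate at f = 3/5 with slerp weights a = sin((1−f)δ)/sin δ ≈ 0.521, b = sin(fδ)/sin δ ≈ 0.736.
p = a·p₁ + b·p₂ ≈ (0.796, 0.031, -0.605); φ = arcsin(p_z) ≈ -37.23°, λ = atan2(p_y, p_x) ≈ 2.23°.

≈ lat 37°S, lon 2°E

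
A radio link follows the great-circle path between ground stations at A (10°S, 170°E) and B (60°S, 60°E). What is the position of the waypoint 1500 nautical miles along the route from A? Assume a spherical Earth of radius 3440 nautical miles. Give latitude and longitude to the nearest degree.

Convert each endpoint to a unit vector on the sphere (x = cos φ cos λ, y = cos φ sin λ, z = sin φ).
The central angle between the endpoints is δ = arccos(p₁·p₂) ≈ 1.589 rad (91.0°). The total great-circle distance is δ·R ≈ 1.589 × 3440 ≈ 5466 nmi, so the target fraction is f = 1500/5466 ≈ 0.274.
Interpolate at f ≈ 0.274 with slerp weights a = sin((1−f)δ)/sin δ ≈ 0.914, b = sin(fδ)/sin δ ≈ 0.422.
p = a·p₁ + b·p₂ ≈ (-0.781, 0.339, -0.525); φ = arcsin(p_z) ≈ -31.64°, λ = atan2(p_y, p_x) ≈ 156.52°.

≈ (32°S, 157°E)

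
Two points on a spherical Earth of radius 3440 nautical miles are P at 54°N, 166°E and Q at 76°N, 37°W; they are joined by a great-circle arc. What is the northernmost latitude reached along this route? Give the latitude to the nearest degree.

The great circle lies in the plane with unit normal n̂ = (p₁ × p₂)/|p₁ × p₂|.
Here n̂_z ≈ +0.073; the vertex latitude is φ_max = arccos|n̂_z| ≈ 85.8°.
Check via Clairaut: cos φ_max = |cos φ₁| · sin C = cos(54.0°)·sin(7.2°) ≈ 0.073, again giving ≈ 85.8°.

≈ 86°N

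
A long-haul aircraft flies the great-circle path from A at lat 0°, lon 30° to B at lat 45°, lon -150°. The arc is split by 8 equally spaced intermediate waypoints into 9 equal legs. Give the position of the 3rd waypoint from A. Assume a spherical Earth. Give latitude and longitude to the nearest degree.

≈ lat 45°, lon 30°

Write both endpoints as unit vectors p₁, p₂ with components (cos φ cos λ, cos φ sin λ, sin φ).
The central angle between the endpoints is δ = arccos(p₁·p₂) ≈ 2.356 rad (135.0°).
Interpolate at f = 3/9 with slerp weights a = sin((1−f)δ)/sin δ ≈ 1.414, b = sin(fδ)/sin δ ≈ 1.000.
p = a·p₁ + b·p₂ ≈ (0.612, 0.354, 0.707); φ = arcsin(p_z) ≈ 45.00°, λ = atan2(p_y, p_x) ≈ 30.00°.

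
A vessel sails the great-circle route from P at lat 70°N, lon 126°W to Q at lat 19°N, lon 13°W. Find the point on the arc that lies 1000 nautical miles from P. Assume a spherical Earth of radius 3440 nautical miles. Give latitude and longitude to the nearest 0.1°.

≈ lat 71.1°N, lon 74.6°W

Convert each endpoint to a unit vector on the sphere (x = cos φ cos λ, y = cos φ sin λ, z = sin φ).
The central angle between the endpoints is δ = arccos(p₁·p₂) ≈ 1.390 rad (79.7°). The total great-circle distance is δ·R ≈ 1.390 × 3440 ≈ 4782 nmi, so the target fraction is f = 1000/4782 ≈ 0.209.
Interpolate at f ≈ 0.209 with slerp weights a = sin((1−f)δ)/sin δ ≈ 0.906, b = sin(fδ)/sin δ ≈ 0.291.
p = a·p₁ + b·p₂ ≈ (0.086, -0.313, 0.946); φ = arcsin(p_z) ≈ 71.08°, λ = atan2(p_y, p_x) ≈ -74.56°.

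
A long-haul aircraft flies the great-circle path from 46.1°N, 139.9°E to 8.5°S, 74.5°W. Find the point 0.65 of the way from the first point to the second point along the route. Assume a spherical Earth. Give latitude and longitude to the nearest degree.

Write both endpoints as unit vectors p₁, p₂ with components (cos φ cos λ, cos φ sin λ, sin φ).
The central angle between the endpoints is δ = arccos(p₁·p₂) ≈ 2.308 rad (132.2°).
Interpolate at f = 0.65 with slerp weights a = sin((1−f)δ)/sin δ ≈ 0.976, b = sin(fδ)/sin δ ≈ 1.348.
p = a·p₁ + b·p₂ ≈ (-0.162, -0.848, 0.504); φ = arcsin(p_z) ≈ 30.29°, λ = atan2(p_y, p_x) ≈ -100.80°.

≈ 30°N, 101°W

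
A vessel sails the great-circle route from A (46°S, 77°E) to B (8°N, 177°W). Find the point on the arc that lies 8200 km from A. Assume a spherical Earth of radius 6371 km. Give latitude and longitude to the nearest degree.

≈ (16°S, 160°E)

From cos δ = sin φ₁ sin φ₂ + cos φ₁ cos φ₂ cos Δλ, the central angle is δ ≈ 1.865 rad (106.8°). The total great-circle distance is δ·R ≈ 1.865 × 6371 ≈ 11880 km, so the target fraction is f = 8200/11880 ≈ 0.690.
Interpolate at f ≈ 0.690 with slerp weights a = sin((1−f)δ)/sin δ ≈ 0.571, b = sin(fδ)/sin δ ≈ 1.003.
p = a·p₁ + b·p₂ ≈ (-0.903, 0.334, -0.271); φ = arcsin(p_z) ≈ -15.71°, λ = atan2(p_y, p_x) ≈ 159.69°.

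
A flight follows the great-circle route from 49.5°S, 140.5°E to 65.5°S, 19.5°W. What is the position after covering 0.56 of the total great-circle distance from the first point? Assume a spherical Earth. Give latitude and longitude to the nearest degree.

≈ 83°S, 94°E

From cos δ = sin φ₁ sin φ₂ + cos φ₁ cos φ₂ cos Δλ, the central angle is δ ≈ 1.116 rad (64.0°).
Interpolate at f = 0.56 with slerp weights a = sin((1−f)δ)/sin δ ≈ 0.525, b = sin(fδ)/sin δ ≈ 0.651.
p = a·p₁ + b·p₂ ≈ (-0.008, 0.127, -0.992); φ = arcsin(p_z) ≈ -82.70°, λ = atan2(p_y, p_x) ≈ 93.82°.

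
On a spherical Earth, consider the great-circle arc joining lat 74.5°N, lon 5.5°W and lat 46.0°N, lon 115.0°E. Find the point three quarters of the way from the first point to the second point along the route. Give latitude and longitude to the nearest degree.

Write both endpoints as unit vectors p₁, p₂ with components (cos φ cos λ, cos φ sin λ, sin φ).
The central angle between the endpoints is δ = arccos(p₁·p₂) ≈ 0.929 rad (53.2°).
Interpolate at f = 3/4 with slerp weights a = sin((1−f)δ)/sin δ ≈ 0.287, b = sin(fδ)/sin δ ≈ 0.801.
p = a·p₁ + b·p₂ ≈ (-0.159, 0.497, 0.853); φ = arcsin(p_z) ≈ 58.55°, λ = atan2(p_y, p_x) ≈ 107.72°.

≈ lat 59°N, lon 108°E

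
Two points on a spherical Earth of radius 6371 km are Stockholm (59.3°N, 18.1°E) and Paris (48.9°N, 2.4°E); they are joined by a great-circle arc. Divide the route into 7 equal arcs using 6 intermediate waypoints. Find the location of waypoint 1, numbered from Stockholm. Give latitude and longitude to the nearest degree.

≈ (58°N, 15°E)

Write both endpoints as unit vectors p₁, p₂ with components (cos φ cos λ, cos φ sin λ, sin φ).
The central angle between the endpoints is δ = arccos(p₁·p₂) ≈ 0.241 rad (13.8°).
Interpolate at f = 1/7 with slerp weights a = sin((1−f)δ)/sin δ ≈ 0.859, b = sin(fδ)/sin δ ≈ 0.144.
p = a·p₁ + b·p₂ ≈ (0.512, 0.140, 0.848); φ = arcsin(p_z) ≈ 57.95°, λ = atan2(p_y, p_x) ≈ 15.33°.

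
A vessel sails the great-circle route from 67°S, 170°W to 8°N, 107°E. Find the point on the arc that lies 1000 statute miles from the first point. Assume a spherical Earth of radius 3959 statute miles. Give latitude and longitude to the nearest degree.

≈ 61°S, 159°E

Write both endpoints as unit vectors p₁, p₂ with components (cos φ cos λ, cos φ sin λ, sin φ).
The central angle between the endpoints is δ = arccos(p₁·p₂) ≈ 1.652 rad (94.6°). The total great-circle distance is δ·R ≈ 1.652 × 3959 ≈ 6540 mi, so the target fraction is f = 1000/6540 ≈ 0.153.
Interpolate at f ≈ 0.153 with slerp weights a = sin((1−f)δ)/sin δ ≈ 0.989, b = sin(fδ)/sin δ ≈ 0.251.
p = a·p₁ + b·p₂ ≈ (-0.453, 0.170, -0.875); φ = arcsin(p_z) ≈ -61.06°, λ = atan2(p_y, p_x) ≈ 159.39°.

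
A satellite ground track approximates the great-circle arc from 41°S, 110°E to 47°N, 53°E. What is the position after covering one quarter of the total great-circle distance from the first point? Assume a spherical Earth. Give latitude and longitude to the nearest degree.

≈ 19°S, 95°E

From cos δ = sin φ₁ sin φ₂ + cos φ₁ cos φ₂ cos Δλ, the central angle is δ ≈ 1.772 rad (101.5°).
Interpolate at f = 1/4 with slerp weights a = sin((1−f)δ)/sin δ ≈ 0.991, b = sin(fδ)/sin δ ≈ 0.437.
p = a·p₁ + b·p₂ ≈ (-0.076, 0.941, -0.330); φ = arcsin(p_z) ≈ -19.28°, λ = atan2(p_y, p_x) ≈ 94.63°.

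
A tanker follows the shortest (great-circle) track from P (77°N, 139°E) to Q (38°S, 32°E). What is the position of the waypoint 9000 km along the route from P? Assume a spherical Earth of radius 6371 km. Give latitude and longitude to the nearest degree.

≈ (10°N, 45°E)

Convert each endpoint to a unit vector on the sphere (x = cos φ cos λ, y = cos φ sin λ, z = sin φ).
The central angle between the endpoints is δ = arccos(p₁·p₂) ≈ 2.281 rad (130.7°). The total great-circle distance is δ·R ≈ 2.281 × 6371 ≈ 14530 km, so the target fraction is f = 9000/14530 ≈ 0.619.
Interpolate at f ≈ 0.619 with slerp weights a = sin((1−f)δ)/sin δ ≈ 1.006, b = sin(fδ)/sin δ ≈ 1.302.
p = a·p₁ + b·p₂ ≈ (0.699, 0.692, 0.179); φ = arcsin(p_z) ≈ 10.29°, λ = atan2(p_y, p_x) ≈ 44.71°.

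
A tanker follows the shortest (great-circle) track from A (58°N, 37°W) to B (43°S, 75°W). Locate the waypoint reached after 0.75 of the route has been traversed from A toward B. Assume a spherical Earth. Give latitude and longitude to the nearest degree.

Convert each endpoint to a unit vector on the sphere (x = cos φ cos λ, y = cos φ sin λ, z = sin φ).
The central angle between the endpoints is δ = arccos(p₁·p₂) ≈ 1.847 rad (105.8°).
Interpolate at f = 0.75 with slerp weights a = sin((1−f)δ)/sin δ ≈ 0.463, b = sin(fδ)/sin δ ≈ 1.022.
p = a·p₁ + b·p₂ ≈ (0.389, -0.869, -0.304); φ = arcsin(p_z) ≈ -17.70°, λ = atan2(p_y, p_x) ≈ -65.87°.

≈ (18°S, 66°W)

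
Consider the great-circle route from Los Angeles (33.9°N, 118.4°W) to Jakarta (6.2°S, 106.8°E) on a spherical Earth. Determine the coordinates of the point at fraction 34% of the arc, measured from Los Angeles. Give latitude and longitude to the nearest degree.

From cos δ = sin φ₁ sin φ₂ + cos φ₁ cos φ₂ cos Δλ, the central angle is δ ≈ 2.267 rad (129.9°).
Interpolate at f = 0.34 with slerp weights a = sin((1−f)δ)/sin δ ≈ 1.300, b = sin(fδ)/sin δ ≈ 0.909.
p = a·p₁ + b·p₂ ≈ (-0.774, -0.085, 0.627); φ = arcsin(p_z) ≈ 38.83°, λ = atan2(p_y, p_x) ≈ -173.76°.

≈ 39°N, 174°W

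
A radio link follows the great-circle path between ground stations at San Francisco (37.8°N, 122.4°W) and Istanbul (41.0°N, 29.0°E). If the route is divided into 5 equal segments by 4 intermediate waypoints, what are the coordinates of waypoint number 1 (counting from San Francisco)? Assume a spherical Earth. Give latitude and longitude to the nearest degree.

≈ (55°N, 110°W)

Write both endpoints as unit vectors p₁, p₂ with components (cos φ cos λ, cos φ sin λ, sin φ).
The central angle between the endpoints is δ = arccos(p₁·p₂) ≈ 1.693 rad (97.0°).
Interpolate at f = 1/5 with slerp weights a = sin((1−f)δ)/sin δ ≈ 0.984, b = sin(fδ)/sin δ ≈ 0.335.
p = a·p₁ + b·p₂ ≈ (-0.196, -0.534, 0.823); φ = arcsin(p_z) ≈ 55.34°, λ = atan2(p_y, p_x) ≈ -110.13°.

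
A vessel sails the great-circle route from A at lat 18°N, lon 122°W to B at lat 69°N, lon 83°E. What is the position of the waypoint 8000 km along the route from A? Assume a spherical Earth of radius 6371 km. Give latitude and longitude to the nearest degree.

Write both endpoints as unit vectors p₁, p₂ with components (cos φ cos λ, cos φ sin λ, sin φ).
The central angle between the endpoints is δ = arccos(p₁·p₂) ≈ 1.591 rad (91.2°). The total great-circle distance is δ·R ≈ 1.591 × 6371 ≈ 10138 km, so the target fraction is f = 8000/10138 ≈ 0.789.
Interpolate at f ≈ 0.789 with slerp weights a = sin((1−f)δ)/sin δ ≈ 0.329, b = sin(fδ)/sin δ ≈ 0.951.
p = a·p₁ + b·p₂ ≈ (-0.124, 0.073, 0.990); φ = arcsin(p_z) ≈ 81.72°, λ = atan2(p_y, p_x) ≈ 149.73°.

≈ lat 82°N, lon 150°E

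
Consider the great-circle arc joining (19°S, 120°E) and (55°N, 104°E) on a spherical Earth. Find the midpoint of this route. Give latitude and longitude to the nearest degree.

The haversine formula gives a central angle δ ≈ 1.313 rad (75.2°) between the endpoints.
Interpolate at f = 1/2 with slerp weights a = sin((1−f)δ)/sin δ ≈ 0.631, b = sin(fδ)/sin δ ≈ 0.631.
p = a·p₁ + b·p₂ ≈ (-0.386, 0.868, 0.312); φ = arcsin(p_z) ≈ 18.16°, λ = atan2(p_y, p_x) ≈ 113.97°.

≈ (18°N, 114°E)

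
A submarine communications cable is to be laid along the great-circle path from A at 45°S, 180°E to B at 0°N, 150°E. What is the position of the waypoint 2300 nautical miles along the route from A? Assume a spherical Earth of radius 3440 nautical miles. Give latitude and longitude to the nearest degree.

≈ 12°S, 156°E

The haversine formula gives a central angle δ ≈ 0.912 rad (52.2°) between the endpoints. The total great-circle distance is δ·R ≈ 0.912 × 3440 ≈ 3136 nmi, so the target fraction is f = 2300/3136 ≈ 0.733.
Interpolate at f ≈ 0.733 with slerp weights a = sin((1−f)δ)/sin δ ≈ 0.305, b = sin(fδ)/sin δ ≈ 0.784.
p = a·p₁ + b·p₂ ≈ (-0.894, 0.392, -0.215); φ = arcsin(p_z) ≈ -12.43°, λ = atan2(p_y, p_x) ≈ 156.33°.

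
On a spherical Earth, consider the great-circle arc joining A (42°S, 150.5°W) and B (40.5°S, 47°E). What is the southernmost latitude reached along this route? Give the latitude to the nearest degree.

The great circle lies in the plane with unit normal n̂ = (p₁ × p₂)/|p₁ × p₂|.
Here n̂_z ≈ -0.171; the vertex latitude is φ_max = arccos|n̂_z| ≈ 80.2°.

≈ 80°S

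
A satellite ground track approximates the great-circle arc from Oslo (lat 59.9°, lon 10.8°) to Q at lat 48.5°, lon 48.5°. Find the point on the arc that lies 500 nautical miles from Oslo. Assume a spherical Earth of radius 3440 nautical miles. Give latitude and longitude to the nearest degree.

≈ lat 57°, lon 26°

From cos δ = sin φ₁ sin φ₂ + cos φ₁ cos φ₂ cos Δλ, the central angle is δ ≈ 0.425 rad (24.4°). The total great-circle distance is δ·R ≈ 0.425 × 3440 ≈ 1463 nmi, so the target fraction is f = 500/1463 ≈ 0.342.
Interpolate at f ≈ 0.342 with slerp weights a = sin((1−f)δ)/sin δ ≈ 0.670, b = sin(fδ)/sin δ ≈ 0.351.
p = a·p₁ + b·p₂ ≈ (0.484, 0.237, 0.842); φ = arcsin(p_z) ≈ 57.38°, λ = atan2(p_y, p_x) ≈ 26.10°.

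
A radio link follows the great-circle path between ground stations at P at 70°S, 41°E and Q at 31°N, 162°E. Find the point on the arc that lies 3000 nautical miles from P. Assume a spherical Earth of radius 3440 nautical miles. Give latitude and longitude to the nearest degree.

From cos δ = sin φ₁ sin φ₂ + cos φ₁ cos φ₂ cos Δλ, the central angle is δ ≈ 2.259 rad (129.4°). The total great-circle distance is δ·R ≈ 2.259 × 3440 ≈ 7770 nmi, so the target fraction is f = 3000/7770 ≈ 0.386.
Interpolate at f ≈ 0.386 with slerp weights a = sin((1−f)δ)/sin δ ≈ 1.273, b = sin(fδ)/sin δ ≈ 0.991.
p = a·p₁ + b·p₂ ≈ (-0.479, 0.548, -0.685); φ = arcsin(p_z) ≈ -43.26°, λ = atan2(p_y, p_x) ≈ 131.18°.

≈ 43°S, 131°E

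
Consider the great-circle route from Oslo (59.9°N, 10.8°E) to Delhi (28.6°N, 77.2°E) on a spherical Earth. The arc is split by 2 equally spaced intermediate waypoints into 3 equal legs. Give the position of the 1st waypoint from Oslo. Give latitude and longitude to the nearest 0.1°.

≈ 54.2°N, 42.4°E

Write both endpoints as unit vectors p₁, p₂ with components (cos φ cos λ, cos φ sin λ, sin φ).
The central angle between the endpoints is δ = arccos(p₁·p₂) ≈ 0.939 rad (53.8°).
Interpolate at f = 1/3 with slerp weights a = sin((1−f)δ)/sin δ ≈ 0.726, b = sin(fδ)/sin δ ≈ 0.382.
p = a·p₁ + b·p₂ ≈ (0.432, 0.395, 0.811); φ = arcsin(p_z) ≈ 54.18°, λ = atan2(p_y, p_x) ≈ 42.44°.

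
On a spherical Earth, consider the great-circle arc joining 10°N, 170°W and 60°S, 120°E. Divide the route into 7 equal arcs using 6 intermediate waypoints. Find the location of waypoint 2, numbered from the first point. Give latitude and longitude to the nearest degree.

≈ 12°S, 178°E

Convert each endpoint to a unit vector on the sphere (x = cos φ cos λ, y = cos φ sin λ, z = sin φ).
The central angle between the endpoints is δ = arccos(p₁·p₂) ≈ 1.553 rad (89.0°).
Interpolate at f = 2/7 with slerp weights a = sin((1−f)δ)/sin δ ≈ 0.895, b = sin(fδ)/sin δ ≈ 0.429.
p = a·p₁ + b·p₂ ≈ (-0.976, 0.033, -0.216); φ = arcsin(p_z) ≈ -12.49°, λ = atan2(p_y, p_x) ≈ 178.08°.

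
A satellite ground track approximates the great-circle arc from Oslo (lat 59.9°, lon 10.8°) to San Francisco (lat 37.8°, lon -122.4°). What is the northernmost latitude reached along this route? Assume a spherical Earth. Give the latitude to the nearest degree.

The great circle lies in the plane with unit normal n̂ = (p₁ × p₂)/|p₁ × p₂|.
Here n̂_z ≈ -0.299; the vertex latitude is φ_max = arccos|n̂_z| ≈ 72.6°.

≈ 73°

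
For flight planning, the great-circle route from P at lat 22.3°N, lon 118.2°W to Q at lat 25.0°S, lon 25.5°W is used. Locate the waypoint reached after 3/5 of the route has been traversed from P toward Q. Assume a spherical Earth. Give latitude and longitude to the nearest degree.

≈ lat 7°S, lon 64°W

Write both endpoints as unit vectors p₁, p₂ with components (cos φ cos λ, cos φ sin λ, sin φ).
The central angle between the endpoints is δ = arccos(p₁·p₂) ≈ 1.772 rad (101.5°).
Interpolate at f = 3/5 with slerp weights a = sin((1−f)δ)/sin δ ≈ 0.664, b = sin(fδ)/sin δ ≈ 0.892.
p = a·p₁ + b·p₂ ≈ (0.439, -0.890, -0.125); φ = arcsin(p_z) ≈ -7.17°, λ = atan2(p_y, p_x) ≈ -63.73°.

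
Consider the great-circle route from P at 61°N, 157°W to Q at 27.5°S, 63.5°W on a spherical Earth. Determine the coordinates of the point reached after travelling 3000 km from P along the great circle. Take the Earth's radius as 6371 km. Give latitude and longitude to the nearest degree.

From cos δ = sin φ₁ sin φ₂ + cos φ₁ cos φ₂ cos Δλ, the central angle is δ ≈ 2.015 rad (115.5°). The total great-circle distance is δ·R ≈ 2.015 × 6371 ≈ 12840 km, so the target fraction is f = 3000/12840 ≈ 0.234.
Interpolate at f ≈ 0.234 with slerp weights a = sin((1−f)δ)/sin δ ≈ 1.107, b = sin(fδ)/sin δ ≈ 0.503.
p = a·p₁ + b·p₂ ≈ (-0.295, -0.609, 0.736); φ = arcsin(p_z) ≈ 47.43°, λ = atan2(p_y, p_x) ≈ -115.88°.

≈ 47°N, 116°W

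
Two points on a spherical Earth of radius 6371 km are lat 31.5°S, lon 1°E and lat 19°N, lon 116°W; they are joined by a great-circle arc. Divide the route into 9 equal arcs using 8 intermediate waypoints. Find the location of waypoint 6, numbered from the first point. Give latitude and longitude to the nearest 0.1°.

Write both endpoints as unit vectors p₁, p₂ with components (cos φ cos λ, cos φ sin λ, sin φ).
The central angle between the endpoints is δ = arccos(p₁·p₂) ≈ 2.137 rad (122.4°).
Interpolate at f = 6/9 with slerp weights a = sin((1−f)δ)/sin δ ≈ 0.774, b = sin(fδ)/sin δ ≈ 1.172.
p = a·p₁ + b·p₂ ≈ (0.174, -0.984, -0.023); φ = arcsin(p_z) ≈ -1.31°, λ = atan2(p_y, p_x) ≈ -79.96°.

≈ lat 1.3°S, lon 80.0°W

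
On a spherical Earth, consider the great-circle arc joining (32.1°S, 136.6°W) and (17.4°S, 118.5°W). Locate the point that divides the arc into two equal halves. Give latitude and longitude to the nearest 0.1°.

The haversine formula gives a central angle δ ≈ 0.384 rad (22.0°) between the endpoints.
Interpolate at f = 1/2 with slerp weights a = sin((1−f)δ)/sin δ ≈ 0.509, b = sin(fδ)/sin δ ≈ 0.509.
p = a·p₁ + b·p₂ ≈ (-0.545, -0.724, -0.423); φ = arcsin(p_z) ≈ -25.02°, λ = atan2(p_y, p_x) ≈ -127.01°.

≈ (25.0°S, 127.0°W)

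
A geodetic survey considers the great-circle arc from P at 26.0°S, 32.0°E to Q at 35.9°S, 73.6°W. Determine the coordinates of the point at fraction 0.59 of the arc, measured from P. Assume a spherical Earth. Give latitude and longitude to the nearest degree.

≈ 45°S, 28°W

Write both endpoints as unit vectors p₁, p₂ with components (cos φ cos λ, cos φ sin λ, sin φ).
The central angle between the endpoints is δ = arccos(p₁·p₂) ≈ 1.509 rad (86.5°).
Interpolate at f = 0.59 with slerp weights a = sin((1−f)δ)/sin δ ≈ 0.581, b = sin(fδ)/sin δ ≈ 0.779.
p = a·p₁ + b·p₂ ≈ (0.621, -0.328, -0.712); φ = arcsin(p_z) ≈ -45.36°, λ = atan2(p_y, p_x) ≈ -27.87°.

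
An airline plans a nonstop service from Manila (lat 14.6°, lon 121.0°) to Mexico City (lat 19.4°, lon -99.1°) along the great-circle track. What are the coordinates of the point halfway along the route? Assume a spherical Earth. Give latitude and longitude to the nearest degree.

The haversine formula gives a central angle δ ≈ 2.233 rad (127.9°) between the endpoints.
Interpolate at f = 1/2 with slerp weights a = sin((1−f)δ)/sin δ ≈ 1.139, b = sin(fδ)/sin δ ≈ 1.139.
p = a·p₁ + b·p₂ ≈ (-0.737, -0.116, 0.665); φ = arcsin(p_z) ≈ 41.71°, λ = atan2(p_y, p_x) ≈ -171.06°.

≈ lat 42°, lon -171°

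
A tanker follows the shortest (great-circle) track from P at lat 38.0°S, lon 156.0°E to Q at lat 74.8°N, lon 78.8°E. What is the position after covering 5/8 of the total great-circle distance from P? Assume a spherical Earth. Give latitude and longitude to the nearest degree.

≈ lat 36°N, lon 134°E

Write both endpoints as unit vectors p₁, p₂ with components (cos φ cos λ, cos φ sin λ, sin φ).
The central angle between the endpoints is δ = arccos(p₁·p₂) ≈ 2.151 rad (123.3°).
Interpolate at f = 5/8 with slerp weights a = sin((1−f)δ)/sin δ ≈ 0.863, b = sin(fδ)/sin δ ≈ 1.165.
p = a·p₁ + b·p₂ ≈ (-0.562, 0.576, 0.593); φ = arcsin(p_z) ≈ 36.37°, λ = atan2(p_y, p_x) ≈ 134.28°.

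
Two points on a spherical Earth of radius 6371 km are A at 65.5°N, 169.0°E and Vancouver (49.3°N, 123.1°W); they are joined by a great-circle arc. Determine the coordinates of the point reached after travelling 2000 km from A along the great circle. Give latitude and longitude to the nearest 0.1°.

Write both endpoints as unit vectors p₁, p₂ with components (cos φ cos λ, cos φ sin λ, sin φ).
The central angle between the endpoints is δ = arccos(p₁·p₂) ≈ 0.657 rad (37.7°). The total great-circle distance is δ·R ≈ 0.657 × 6371 ≈ 4188 km, so the target fraction is f = 2000/4188 ≈ 0.478.
Interpolate at f ≈ 0.478 with slerp weights a = sin((1−f)δ)/sin δ ≈ 0.551, b = sin(fδ)/sin δ ≈ 0.505.
p = a·p₁ + b·p₂ ≈ (-0.404, -0.232, 0.885); φ = arcsin(p_z) ≈ 62.20°, λ = atan2(p_y, p_x) ≈ -150.10°.

≈ 62.2°N, 150.1°W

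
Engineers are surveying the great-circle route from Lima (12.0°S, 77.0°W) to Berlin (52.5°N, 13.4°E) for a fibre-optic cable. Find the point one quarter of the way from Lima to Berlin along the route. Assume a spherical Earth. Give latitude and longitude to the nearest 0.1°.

≈ 7.8°N, 61.8°W

Convert each endpoint to a unit vector on the sphere (x = cos φ cos λ, y = cos φ sin λ, z = sin φ).
The central angle between the endpoints is δ = arccos(p₁·p₂) ≈ 1.741 rad (99.7°).
Interpolate at f = 1/4 with slerp weights a = sin((1−f)δ)/sin δ ≈ 0.979, b = sin(fδ)/sin δ ≈ 0.428.
p = a·p₁ + b·p₂ ≈ (0.469, -0.873, 0.136); φ = arcsin(p_z) ≈ 7.80°, λ = atan2(p_y, p_x) ≈ -61.76°.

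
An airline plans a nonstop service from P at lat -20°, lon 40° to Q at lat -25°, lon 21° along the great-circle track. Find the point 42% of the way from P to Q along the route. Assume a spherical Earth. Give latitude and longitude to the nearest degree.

The haversine formula gives a central angle δ ≈ 0.318 rad (18.2°) between the endpoints.
Interpolate at f = 0.42 with slerp weights a = sin((1−f)δ)/sin δ ≈ 0.587, b = sin(fδ)/sin δ ≈ 0.426.
p = a·p₁ + b·p₂ ≈ (0.783, 0.493, -0.381); φ = arcsin(p_z) ≈ -22.37°, λ = atan2(p_y, p_x) ≈ 32.19°.

≈ lat -22°, lon 32°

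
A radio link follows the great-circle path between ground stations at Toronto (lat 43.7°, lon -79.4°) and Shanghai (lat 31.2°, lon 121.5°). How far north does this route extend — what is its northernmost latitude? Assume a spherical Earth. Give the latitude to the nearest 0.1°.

The great circle lies in the plane with unit normal n̂ = (p₁ × p₂)/|p₁ × p₂|.
Here n̂_z ≈ -0.226; the vertex latitude is φ_max = arccos|n̂_z| ≈ 76.9°.

≈ 76.9°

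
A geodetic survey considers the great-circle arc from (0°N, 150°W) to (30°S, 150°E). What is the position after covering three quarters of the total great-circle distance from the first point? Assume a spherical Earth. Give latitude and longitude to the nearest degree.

≈ (24°S, 167°E)

Write both endpoints as unit vectors p₁, p₂ with components (cos φ cos λ, cos φ sin λ, sin φ).
The central angle between the endpoints is δ = arccos(p₁·p₂) ≈ 1.123 rad (64.3°).
Interpolate at f = 3/4 with slerp weights a = sin((1−f)δ)/sin δ ≈ 0.307, b = sin(fδ)/sin δ ≈ 0.828.
p = a·p₁ + b·p₂ ≈ (-0.887, 0.205, -0.414); φ = arcsin(p_z) ≈ -24.45°, λ = atan2(p_y, p_x) ≈ 167.00°.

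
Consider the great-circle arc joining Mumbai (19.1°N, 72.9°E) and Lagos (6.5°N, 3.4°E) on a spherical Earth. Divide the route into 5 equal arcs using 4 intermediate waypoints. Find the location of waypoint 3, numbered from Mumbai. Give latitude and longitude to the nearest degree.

≈ (14°N, 30°E)

Convert each endpoint to a unit vector on the sphere (x = cos φ cos λ, y = cos φ sin λ, z = sin φ).
The central angle between the endpoints is δ = arccos(p₁·p₂) ≈ 1.196 rad (68.5°).
Interpolate at f = 3/5 with slerp weights a = sin((1−f)δ)/sin δ ≈ 0.495, b = sin(fδ)/sin δ ≈ 0.707.
p = a·p₁ + b·p₂ ≈ (0.838, 0.488, 0.242); φ = arcsin(p_z) ≈ 14.00°, λ = atan2(p_y, p_x) ≈ 30.23°.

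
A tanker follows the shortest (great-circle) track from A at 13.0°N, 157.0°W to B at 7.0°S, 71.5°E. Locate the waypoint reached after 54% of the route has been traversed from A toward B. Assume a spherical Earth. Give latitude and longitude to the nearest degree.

≈ 6°N, 131°E

Convert each endpoint to a unit vector on the sphere (x = cos φ cos λ, y = cos φ sin λ, z = sin φ).
The central angle between the endpoints is δ = arccos(p₁·p₂) ≈ 2.303 rad (131.9°).
Interpolate at f = 0.54 with slerp weights a = sin((1−f)δ)/sin δ ≈ 1.172, b = sin(fδ)/sin δ ≈ 1.273.
p = a·p₁ + b·p₂ ≈ (-0.650, 0.752, 0.109); φ = arcsin(p_z) ≈ 6.23°, λ = atan2(p_y, p_x) ≈ 130.86°.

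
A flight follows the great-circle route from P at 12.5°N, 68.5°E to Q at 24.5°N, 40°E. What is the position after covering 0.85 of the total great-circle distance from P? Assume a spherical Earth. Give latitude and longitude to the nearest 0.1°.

Convert each endpoint to a unit vector on the sphere (x = cos φ cos λ, y = cos φ sin λ, z = sin φ).
The central angle between the endpoints is δ = arccos(p₁·p₂) ≈ 0.515 rad (29.5°).
Interpolate at f = 0.85 with slerp weights a = sin((1−f)δ)/sin δ ≈ 0.157, b = sin(fδ)/sin δ ≈ 0.861.
p = a·p₁ + b·p₂ ≈ (0.656, 0.646, 0.391); φ = arcsin(p_z) ≈ 23.01°, λ = atan2(p_y, p_x) ≈ 44.55°.

≈ 23.0°N, 44.5°E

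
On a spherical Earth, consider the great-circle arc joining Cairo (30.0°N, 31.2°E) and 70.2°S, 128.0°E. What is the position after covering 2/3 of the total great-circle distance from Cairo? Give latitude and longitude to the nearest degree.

≈ 45°S, 64°E

From cos δ = sin φ₁ sin φ₂ + cos φ₁ cos φ₂ cos Δλ, the central angle is δ ≈ 2.100 rad (120.3°).
Interpolate at f = 2/3 with slerp weights a = sin((1−f)δ)/sin δ ≈ 0.747, b = sin(fδ)/sin δ ≈ 1.142.
p = a·p₁ + b·p₂ ≈ (0.315, 0.640, -0.701); φ = arcsin(p_z) ≈ -44.52°, λ = atan2(p_y, p_x) ≈ 63.79°.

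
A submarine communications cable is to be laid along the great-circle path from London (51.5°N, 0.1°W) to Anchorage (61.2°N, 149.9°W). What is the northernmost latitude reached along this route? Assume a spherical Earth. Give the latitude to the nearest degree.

The great circle lies in the plane with unit normal n̂ = (p₁ × p₂)/|p₁ × p₂|.
Here n̂_z ≈ -0.167; the vertex latitude is φ_max = arccos|n̂_z| ≈ 80.4°.

≈ 80°N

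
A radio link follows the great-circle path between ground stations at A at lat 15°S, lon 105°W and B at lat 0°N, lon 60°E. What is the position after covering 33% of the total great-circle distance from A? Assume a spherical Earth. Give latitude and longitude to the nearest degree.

Convert each endpoint to a unit vector on the sphere (x = cos φ cos λ, y = cos φ sin λ, z = sin φ).
The central angle between the endpoints is δ = arccos(p₁·p₂) ≈ 2.773 rad (158.9°).
Interpolate at f = 0.33 with slerp weights a = sin((1−f)δ)/sin δ ≈ 2.665, b = sin(fδ)/sin δ ≈ 2.203.
p = a·p₁ + b·p₂ ≈ (0.435, -0.579, -0.690); φ = arcsin(p_z) ≈ -43.61°, λ = atan2(p_y, p_x) ≈ -53.05°.

≈ lat 44°S, lon 53°W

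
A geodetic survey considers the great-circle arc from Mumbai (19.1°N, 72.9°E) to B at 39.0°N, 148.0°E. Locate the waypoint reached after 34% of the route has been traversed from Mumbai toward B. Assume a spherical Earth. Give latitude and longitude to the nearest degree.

≈ 31°N, 94°E

Convert each endpoint to a unit vector on the sphere (x = cos φ cos λ, y = cos φ sin λ, z = sin φ).
The central angle between the endpoints is δ = arccos(p₁·p₂) ≈ 1.165 rad (66.7°).
Interpolate at f = 0.34 with slerp weights a = sin((1−f)δ)/sin δ ≈ 0.757, b = sin(fδ)/sin δ ≈ 0.420.
p = a·p₁ + b·p₂ ≈ (-0.066, 0.856, 0.512); φ = arcsin(p_z) ≈ 30.79°, λ = atan2(p_y, p_x) ≈ 94.44°.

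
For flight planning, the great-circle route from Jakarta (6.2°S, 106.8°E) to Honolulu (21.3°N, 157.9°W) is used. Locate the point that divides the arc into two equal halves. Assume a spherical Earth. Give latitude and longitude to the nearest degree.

Convert each endpoint to a unit vector on the sphere (x = cos φ cos λ, y = cos φ sin λ, z = sin φ).
The central angle between the endpoints is δ = arccos(p₁·p₂) ≈ 1.696 rad (97.2°).
Interpolate at f = 1/2 with slerp weights a = sin((1−f)δ)/sin δ ≈ 0.756, b = sin(fδ)/sin δ ≈ 0.756.
p = a·p₁ + b·p₂ ≈ (-0.870, 0.454, 0.193); φ = arcsin(p_z) ≈ 11.12°, λ = atan2(p_y, p_x) ≈ 152.41°.

≈ (11°N, 152°E)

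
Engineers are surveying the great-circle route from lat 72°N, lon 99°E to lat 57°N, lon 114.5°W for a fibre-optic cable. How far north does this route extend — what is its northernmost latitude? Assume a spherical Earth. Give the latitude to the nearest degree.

≈ 83°N

The great circle lies in the plane with unit normal n̂ = (p₁ × p₂)/|p₁ × p₂|.
Here n̂_z ≈ +0.123; the vertex latitude is φ_max = arccos|n̂_z| ≈ 82.9°.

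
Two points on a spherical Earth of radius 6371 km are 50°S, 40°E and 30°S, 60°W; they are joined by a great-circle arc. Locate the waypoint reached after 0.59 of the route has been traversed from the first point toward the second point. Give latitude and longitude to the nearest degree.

Convert each endpoint to a unit vector on the sphere (x = cos φ cos λ, y = cos φ sin λ, z = sin φ).
The central angle between the endpoints is δ = arccos(p₁·p₂) ≈ 1.280 rad (73.4°).
Interpolate at f = 0.59 with slerp weights a = sin((1−f)δ)/sin δ ≈ 0.523, b = sin(fδ)/sin δ ≈ 0.716.
p = a·p₁ + b·p₂ ≈ (0.567, -0.321, -0.758); φ = arcsin(p_z) ≈ -49.33°, λ = atan2(p_y, p_x) ≈ -29.46°.

≈ 49°S, 29°W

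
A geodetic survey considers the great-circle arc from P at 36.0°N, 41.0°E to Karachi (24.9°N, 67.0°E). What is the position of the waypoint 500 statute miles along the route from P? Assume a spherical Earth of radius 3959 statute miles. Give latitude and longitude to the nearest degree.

The haversine formula gives a central angle δ ≈ 0.435 rad (24.9°) between the endpoints. The total great-circle distance is δ·R ≈ 0.435 × 3959 ≈ 1721 mi, so the target fraction is f = 500/1721 ≈ 0.291.
Interpolate at f ≈ 0.291 with slerp weights a = sin((1−f)δ)/sin δ ≈ 0.721, b = sin(fδ)/sin δ ≈ 0.299.
p = a·p₁ + b·p₂ ≈ (0.546, 0.632, 0.550); φ = arcsin(p_z) ≈ 33.34°, λ = atan2(p_y, p_x) ≈ 49.19°.

≈ 33°N, 49°E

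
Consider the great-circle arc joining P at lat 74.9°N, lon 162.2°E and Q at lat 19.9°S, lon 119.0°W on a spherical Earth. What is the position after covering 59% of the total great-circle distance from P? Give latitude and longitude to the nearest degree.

The haversine formula gives a central angle δ ≈ 1.856 rad (106.3°) between the endpoints.
Interpolate at f = 0.59 with slerp weights a = sin((1−f)δ)/sin δ ≈ 0.718, b = sin(fδ)/sin δ ≈ 0.926.
p = a·p₁ + b·p₂ ≈ (-0.600, -0.704, 0.378); φ = arcsin(p_z) ≈ 22.24°, λ = atan2(p_y, p_x) ≈ -130.44°.

≈ lat 22°N, lon 130°W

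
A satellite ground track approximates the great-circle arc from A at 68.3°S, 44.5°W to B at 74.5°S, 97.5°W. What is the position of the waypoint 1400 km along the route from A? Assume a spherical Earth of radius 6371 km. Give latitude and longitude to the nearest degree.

Convert each endpoint to a unit vector on the sphere (x = cos φ cos λ, y = cos φ sin λ, z = sin φ).
The central angle between the endpoints is δ = arccos(p₁·p₂) ≈ 0.302 rad (17.3°). The total great-circle distance is δ·R ≈ 0.302 × 6371 ≈ 1923 km, so the target fraction is f = 1400/1923 ≈ 0.728.
Interpolate at f ≈ 0.728 with slerp weights a = sin((1−f)δ)/sin δ ≈ 0.276, b = sin(fδ)/sin δ ≈ 0.733.
p = a·p₁ + b·p₂ ≈ (0.047, -0.266, -0.963); φ = arcsin(p_z) ≈ -74.34°, λ = atan2(p_y, p_x) ≈ -79.94°.

≈ 74°S, 80°W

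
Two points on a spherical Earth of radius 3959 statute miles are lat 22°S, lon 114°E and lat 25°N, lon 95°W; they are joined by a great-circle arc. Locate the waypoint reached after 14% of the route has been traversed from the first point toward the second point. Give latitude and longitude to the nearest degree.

Convert each endpoint to a unit vector on the sphere (x = cos φ cos λ, y = cos φ sin λ, z = sin φ).
The central angle between the endpoints is δ = arccos(p₁·p₂) ≈ 2.675 rad (153.3°).
Interpolate at f = 0.14 with slerp weights a = sin((1−f)δ)/sin δ ≈ 1.658, b = sin(fδ)/sin δ ≈ 0.814.
p = a·p₁ + b·p₂ ≈ (-0.689, 0.669, -0.277); φ = arcsin(p_z) ≈ -16.08°, λ = atan2(p_y, p_x) ≈ 135.85°.

≈ lat 16°S, lon 136°E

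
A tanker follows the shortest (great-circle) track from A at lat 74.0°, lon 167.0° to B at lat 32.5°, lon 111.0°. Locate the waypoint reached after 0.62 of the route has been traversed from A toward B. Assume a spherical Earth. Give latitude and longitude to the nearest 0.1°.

≈ lat 50.3°, lon 119.7°

The haversine formula gives a central angle δ ≈ 0.868 rad (49.7°) between the endpoints.
Interpolate at f = 0.62 with slerp weights a = sin((1−f)δ)/sin δ ≈ 0.424, b = sin(fδ)/sin δ ≈ 0.672.
p = a·p₁ + b·p₂ ≈ (-0.317, 0.555, 0.769); φ = arcsin(p_z) ≈ 50.26°, λ = atan2(p_y, p_x) ≈ 119.73°.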